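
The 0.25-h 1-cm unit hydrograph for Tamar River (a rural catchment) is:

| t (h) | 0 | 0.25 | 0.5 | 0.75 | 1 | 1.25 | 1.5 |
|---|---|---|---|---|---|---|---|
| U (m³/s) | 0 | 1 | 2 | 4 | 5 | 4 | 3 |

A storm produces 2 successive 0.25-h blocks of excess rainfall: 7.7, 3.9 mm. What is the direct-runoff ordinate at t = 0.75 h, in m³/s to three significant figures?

Q ≈ 3.86 m³/s

By discrete convolution, Q_j = Σ (P_i / 10 mm) · U_{j−i}.
At t = 0.75 h (j=3): Q = (7.7/10)·4 + (3.9/10)·2 = 3.86 m³/s.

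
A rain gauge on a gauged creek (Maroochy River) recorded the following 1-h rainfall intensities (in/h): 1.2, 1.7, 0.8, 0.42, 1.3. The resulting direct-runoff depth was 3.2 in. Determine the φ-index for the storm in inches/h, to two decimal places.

Only the 4 blocks with intensity above φ contribute runoff: 1.2, 1.7, 0.8, 1.3 in/h.
Σ(I−φ)·Δt = d  ⇒  (1.2+1.7+0.8+1.3 − 4φ)·1 = 3.2
φ = (5.000 − 3.2/1) / 4 = 0.45 in/h.

φ ≈ 0.45 in/h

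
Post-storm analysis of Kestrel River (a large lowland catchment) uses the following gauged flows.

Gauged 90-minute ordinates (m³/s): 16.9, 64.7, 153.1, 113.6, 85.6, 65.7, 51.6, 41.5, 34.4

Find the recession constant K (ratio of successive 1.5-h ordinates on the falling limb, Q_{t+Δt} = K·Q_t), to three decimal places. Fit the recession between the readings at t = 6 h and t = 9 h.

Using the recession-limb readings at t = 6 h and t = 9 h: Q falls from 85.6 to 51.6 m³/s over 2 intervals.
K = (Q₂/Q₁)^(1/2) = (51.6/85.6)^(1/2) = 0.776.

K ≈ 0.776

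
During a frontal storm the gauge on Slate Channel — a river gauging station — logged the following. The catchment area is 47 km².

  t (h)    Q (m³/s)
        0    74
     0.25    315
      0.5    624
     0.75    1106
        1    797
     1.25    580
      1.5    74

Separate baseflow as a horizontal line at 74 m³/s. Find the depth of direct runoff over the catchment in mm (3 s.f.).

d ≈ 58.4 mm

Direct runoff: 0.0, 241.0, 550.0, 1032.0, 723.0, 506.0, 0.0 m³/s; ΣQ_DR = 3052 m³/s.
V = ΣQ_DR · Δt = 3052 × 900 s = 2.747 × 10^6 m³.
Over A = 47 km², depth = V / A = 58.4 mm.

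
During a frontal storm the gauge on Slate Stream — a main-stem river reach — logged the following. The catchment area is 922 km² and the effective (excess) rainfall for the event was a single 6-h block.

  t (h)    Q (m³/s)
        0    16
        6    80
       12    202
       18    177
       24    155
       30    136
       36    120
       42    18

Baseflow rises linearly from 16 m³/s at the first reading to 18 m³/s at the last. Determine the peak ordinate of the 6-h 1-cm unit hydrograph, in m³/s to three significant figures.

U_p ≈ 103 m³/s

Direct runoff: 0.00, 63.71, 185.43, 160.14, 137.86, 118.57, 102.29, 0.00 m³/s; ΣQ_DR = 768.0 m³/s, peak = 185.43 m³/s.
Runoff depth d = ΣQ_DR·Δt / A = 768.0 × 21600 / (922 km²) = 17.99 mm.
The 1-cm UH is the DRH scaled by (10 mm)/d, so U_p = 185.43 × 10/17.99 = 103 m³/s.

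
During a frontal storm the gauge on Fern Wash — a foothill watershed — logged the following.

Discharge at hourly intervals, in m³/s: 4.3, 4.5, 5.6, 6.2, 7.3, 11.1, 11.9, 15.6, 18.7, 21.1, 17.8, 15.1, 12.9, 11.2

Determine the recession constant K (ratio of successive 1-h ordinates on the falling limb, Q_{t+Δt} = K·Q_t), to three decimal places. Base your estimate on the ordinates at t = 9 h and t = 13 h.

K ≈ 0.854

Using the recession-limb readings at t = 9 h and t = 13 h: Q falls from 21.1 to 11.2 m³/s over 4 intervals.
K = (Q₂/Q₁)^(1/4) = (11.2/21.1)^(1/4) = 0.854.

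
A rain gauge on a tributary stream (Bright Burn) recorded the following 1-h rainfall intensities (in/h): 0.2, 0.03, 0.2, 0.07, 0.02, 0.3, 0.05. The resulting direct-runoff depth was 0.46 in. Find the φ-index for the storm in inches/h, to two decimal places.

φ ≈ 0.08 in/h

Only the 3 blocks with intensity above φ contribute runoff: 0.2, 0.2, 0.3 in/h.
Σ(I−φ)·Δt = d  ⇒  (0.2+0.2+0.3 − 3φ)·1 = 0.46
φ = (0.7000 − 0.46/1) / 3 = 0.08 in/h.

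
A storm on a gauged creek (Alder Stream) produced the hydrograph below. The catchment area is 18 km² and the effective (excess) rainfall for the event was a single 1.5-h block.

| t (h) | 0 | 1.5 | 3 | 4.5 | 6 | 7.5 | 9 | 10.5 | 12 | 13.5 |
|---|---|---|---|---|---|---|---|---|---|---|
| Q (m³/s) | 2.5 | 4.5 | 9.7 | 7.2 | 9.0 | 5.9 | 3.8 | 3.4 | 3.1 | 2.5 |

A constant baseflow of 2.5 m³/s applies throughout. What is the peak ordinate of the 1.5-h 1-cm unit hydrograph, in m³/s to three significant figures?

U_p ≈ 9.02 m³/s

Direct runoff: 0.0, 2.0, 7.2, 4.7, 6.5, 3.4, 1.3, 0.9, 0.6, 0.0 m³/s; ΣQ_DR = 26.60 m³/s, peak = 7.2 m³/s.
Runoff depth d = ΣQ_DR·Δt / A = 26.60 × 5400 / (18 km²) = 7.980 mm.
The 1-cm UH is the DRH scaled by (10 mm)/d, so U_p = 7.2 × 10/7.980 = 9.02 m³/s.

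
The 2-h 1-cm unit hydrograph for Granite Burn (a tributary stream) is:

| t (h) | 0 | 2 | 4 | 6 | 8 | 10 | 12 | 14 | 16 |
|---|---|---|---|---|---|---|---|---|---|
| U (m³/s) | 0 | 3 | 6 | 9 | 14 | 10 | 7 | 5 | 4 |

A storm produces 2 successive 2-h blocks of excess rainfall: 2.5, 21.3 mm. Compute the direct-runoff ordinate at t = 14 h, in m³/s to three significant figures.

Q ≈ 16.2 m³/s

By discrete convolution, Q_j = Σ (P_i / 10 mm) · U_{j−i}.
At t = 14 h (j=7): Q = (2.5/10)·5 + (21.3/10)·7 = 16.2 m³/s.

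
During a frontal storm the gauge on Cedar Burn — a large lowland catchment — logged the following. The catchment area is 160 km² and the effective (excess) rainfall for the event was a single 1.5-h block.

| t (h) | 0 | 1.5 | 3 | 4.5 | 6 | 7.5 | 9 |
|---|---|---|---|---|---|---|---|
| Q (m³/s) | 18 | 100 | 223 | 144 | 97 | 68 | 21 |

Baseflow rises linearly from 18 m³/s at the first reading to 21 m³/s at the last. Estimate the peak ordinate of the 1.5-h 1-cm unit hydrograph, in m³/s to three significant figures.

U_p ≈ 113 m³/s

Direct runoff: 0.00, 81.50, 204.00, 124.50, 77.00, 47.50, 0.00 m³/s; ΣQ_DR = 534.5 m³/s, peak = 204.00 m³/s.
Runoff depth d = ΣQ_DR·Δt / A = 534.5 × 5400 / (160 km²) = 18.04 mm.
The 1-cm UH is the DRH scaled by (10 mm)/d, so U_p = 204.00 × 10/18.04 = 113 m³/s.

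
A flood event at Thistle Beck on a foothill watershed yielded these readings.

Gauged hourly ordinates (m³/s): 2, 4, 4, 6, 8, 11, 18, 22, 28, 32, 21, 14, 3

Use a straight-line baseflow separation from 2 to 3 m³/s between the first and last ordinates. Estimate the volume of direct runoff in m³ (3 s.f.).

Direct-runoff ordinates (Q − Q_b): 0.00, 1.92, 1.83, 3.75, 5.67, 8.58, 15.50, 19.42, 25.33, 29.25, 18.17, 11.08, 0.00 m³/s.
ΣQ_DR = 140.5 m³/s.
With Δt = 1 h = 3600 s, V = ΣQ_DR · Δt = 140.5 × 3600 = 5.06 × 10^5 m³.

V ≈ 5.06 × 10^5 m³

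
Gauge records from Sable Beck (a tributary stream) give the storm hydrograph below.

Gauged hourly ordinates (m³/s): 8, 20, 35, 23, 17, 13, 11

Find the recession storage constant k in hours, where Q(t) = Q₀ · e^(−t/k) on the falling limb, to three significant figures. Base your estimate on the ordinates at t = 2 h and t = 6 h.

k ≈ 3.46 h

On the falling limb, Q drops from 35 to 11 m³/s between t = 2 h and t = 6 h (Δt = 4 h).
k = −Δt / ln(Q₂/Q₁) = −4 / ln(11/35) = 3.46 h.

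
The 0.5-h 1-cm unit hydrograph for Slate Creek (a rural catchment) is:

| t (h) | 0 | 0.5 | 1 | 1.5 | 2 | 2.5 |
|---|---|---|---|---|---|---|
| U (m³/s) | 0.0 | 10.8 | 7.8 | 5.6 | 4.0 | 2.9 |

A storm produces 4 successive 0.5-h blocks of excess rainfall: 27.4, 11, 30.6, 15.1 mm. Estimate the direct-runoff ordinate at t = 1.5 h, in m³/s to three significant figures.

By discrete convolution, Q_j = Σ (P_i / 10 mm) · U_{j−i}.
At t = 1.5 h (j=3): Q = (27.4/10)·5.6 + (11/10)·7.8 + (30.6/10)·10.8 + (15.1/10)·0.0 = 57.0 m³/s.

Q ≈ 57.0 m³/s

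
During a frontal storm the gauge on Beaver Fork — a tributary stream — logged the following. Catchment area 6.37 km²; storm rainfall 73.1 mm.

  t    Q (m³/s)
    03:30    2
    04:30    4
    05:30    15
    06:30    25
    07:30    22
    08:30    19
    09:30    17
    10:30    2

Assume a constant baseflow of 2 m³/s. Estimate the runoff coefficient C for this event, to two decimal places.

ΣQ_DR = 90.00 m³/s; V = ΣQ_DR·Δt = 3.240 × 10^5 m³.
Runoff depth d = V / A = 50.86 mm.
C = d / P = 50.86 / 73.1 = 0.70.

C ≈ 0.70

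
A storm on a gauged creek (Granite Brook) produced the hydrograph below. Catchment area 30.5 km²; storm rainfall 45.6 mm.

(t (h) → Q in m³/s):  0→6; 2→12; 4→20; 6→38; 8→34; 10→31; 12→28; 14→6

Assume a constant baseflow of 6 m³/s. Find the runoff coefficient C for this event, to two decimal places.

ΣQ_DR = 127.0 m³/s; V = ΣQ_DR·Δt = 9.144 × 10^5 m³.
Runoff depth d = V / A = 29.98 mm.
C = d / P = 29.98 / 45.6 = 0.66.

C ≈ 0.66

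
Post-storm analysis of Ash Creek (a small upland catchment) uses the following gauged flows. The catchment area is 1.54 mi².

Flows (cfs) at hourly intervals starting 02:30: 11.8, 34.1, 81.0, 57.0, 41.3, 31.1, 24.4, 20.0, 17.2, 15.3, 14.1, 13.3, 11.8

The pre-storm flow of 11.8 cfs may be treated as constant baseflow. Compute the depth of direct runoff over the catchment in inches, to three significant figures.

d ≈ 0.220 in

Direct runoff: 0.0, 22.3, 69.2, 45.2, 29.5, 19.3, 12.6, 8.2, 5.4, 3.5, 2.3, 1.5, 0.0 cfs; ΣQ_DR = 219.0 cfs.
V = ΣQ_DR · Δt = 219.0 × 3600 s = 7.884 × 10^5 ft³.
Over A = 1.54 mi², depth = V / A = 0.220 in.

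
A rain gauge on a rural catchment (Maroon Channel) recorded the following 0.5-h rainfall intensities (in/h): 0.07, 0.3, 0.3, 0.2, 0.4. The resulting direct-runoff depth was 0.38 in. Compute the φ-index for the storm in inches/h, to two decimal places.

Only the 4 blocks with intensity above φ contribute runoff: 0.3, 0.3, 0.2, 0.4 in/h.
Σ(I−φ)·Δt = d  ⇒  (0.3+0.3+0.2+0.4 − 4φ)·0.5 = 0.38
φ = (1.200 − 0.38/0.5) / 4 = 0.11 in/h.

φ ≈ 0.11 in/h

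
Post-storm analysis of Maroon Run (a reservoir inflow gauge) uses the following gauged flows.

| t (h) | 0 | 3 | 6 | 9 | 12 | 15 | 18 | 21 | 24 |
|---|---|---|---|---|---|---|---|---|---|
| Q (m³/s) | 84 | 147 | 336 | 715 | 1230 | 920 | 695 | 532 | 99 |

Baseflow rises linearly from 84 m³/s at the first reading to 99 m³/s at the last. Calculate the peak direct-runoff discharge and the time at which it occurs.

Subtracting baseflow gives direct-runoff ordinates: 0.00, 61.12, 248.25, 625.38, 1138.50, 826.62, 599.75, 434.88, 0.00 m³/s.
The maximum is 1138.50 m³/s, occurring at the reading for t = 12 h.

Q_p = 1138.50 m³/s at t = 12 h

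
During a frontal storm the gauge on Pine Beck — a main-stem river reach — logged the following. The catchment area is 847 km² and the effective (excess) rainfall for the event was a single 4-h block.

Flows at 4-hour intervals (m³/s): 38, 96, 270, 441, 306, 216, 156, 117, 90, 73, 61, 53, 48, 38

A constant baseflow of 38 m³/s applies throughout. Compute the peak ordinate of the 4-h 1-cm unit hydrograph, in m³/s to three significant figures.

U_p ≈ 161 m³/s

Direct runoff: 0.0, 58.0, 232.0, 403.0, 268.0, 178.0, 118.0, 79.0, 52.0, 35.0, 23.0, 15.0, 10.0, 0.0 m³/s; ΣQ_DR = 1471 m³/s, peak = 403.0 m³/s.
Runoff depth d = ΣQ_DR·Δt / A = 1471 × 14400 / (847 km²) = 25.01 mm.
The 1-cm UH is the DRH scaled by (10 mm)/d, so U_p = 403.0 × 10/25.01 = 161 m³/s.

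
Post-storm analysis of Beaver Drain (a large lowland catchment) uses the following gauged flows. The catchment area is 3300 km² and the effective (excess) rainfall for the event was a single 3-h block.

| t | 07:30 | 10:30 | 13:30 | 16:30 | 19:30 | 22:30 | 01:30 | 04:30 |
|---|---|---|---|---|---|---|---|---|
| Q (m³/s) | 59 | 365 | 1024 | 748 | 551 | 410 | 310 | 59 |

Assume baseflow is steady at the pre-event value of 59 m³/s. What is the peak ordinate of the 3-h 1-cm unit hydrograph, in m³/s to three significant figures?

Direct runoff: 0.0, 306.0, 965.0, 689.0, 492.0, 351.0, 251.0, 0.0 m³/s; ΣQ_DR = 3054 m³/s, peak = 965.0 m³/s.
Runoff depth d = ΣQ_DR·Δt / A = 3054 × 10800 / (3300 km²) = 9.995 mm.
The 1-cm UH is the DRH scaled by (10 mm)/d, so U_p = 965.0 × 10/9.995 = 965 m³/s.

U_p ≈ 965 m³/s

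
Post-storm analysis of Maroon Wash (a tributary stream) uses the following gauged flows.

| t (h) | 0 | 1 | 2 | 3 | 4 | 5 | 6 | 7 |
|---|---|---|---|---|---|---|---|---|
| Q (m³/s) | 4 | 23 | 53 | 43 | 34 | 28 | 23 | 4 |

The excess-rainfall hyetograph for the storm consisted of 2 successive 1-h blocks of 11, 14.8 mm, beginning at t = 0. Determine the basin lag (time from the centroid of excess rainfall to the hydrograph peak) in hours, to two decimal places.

Centroid of excess rainfall: t_c = Σ P_i·t̄_i / ΣP_i = 1.0736 h (block centres at 0.5, 1.5 h).
Hydrograph peak occurs at t = 2 h, so basin lag t_L = 2 − 1.0736 = 0.93 h.

t_L ≈ 0.93 h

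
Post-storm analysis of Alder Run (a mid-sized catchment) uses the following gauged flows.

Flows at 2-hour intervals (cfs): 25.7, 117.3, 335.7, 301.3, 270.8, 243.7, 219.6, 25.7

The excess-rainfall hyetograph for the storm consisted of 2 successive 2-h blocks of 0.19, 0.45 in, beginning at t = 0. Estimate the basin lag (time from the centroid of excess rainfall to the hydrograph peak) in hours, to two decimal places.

Centroid of excess rainfall: t_c = Σ P_i·t̄_i / ΣP_i = 2.4062 h (block centres at 1, 3 h).
Hydrograph peak occurs at t = 4 h, so basin lag t_L = 4 − 2.4062 = 1.59 h.

t_L ≈ 1.59 h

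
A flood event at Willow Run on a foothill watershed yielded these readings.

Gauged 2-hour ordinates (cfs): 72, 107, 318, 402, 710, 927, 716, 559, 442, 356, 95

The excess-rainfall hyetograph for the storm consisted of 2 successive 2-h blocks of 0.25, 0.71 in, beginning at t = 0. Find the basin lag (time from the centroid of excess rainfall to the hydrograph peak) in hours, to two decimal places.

Centroid of excess rainfall: t_c = Σ P_i·t̄_i / ΣP_i = 2.4792 h (block centres at 1, 3 h).
Hydrograph peak occurs at t = 10 h, so basin lag t_L = 10 − 2.4792 = 7.52 h.

t_L ≈ 7.52 h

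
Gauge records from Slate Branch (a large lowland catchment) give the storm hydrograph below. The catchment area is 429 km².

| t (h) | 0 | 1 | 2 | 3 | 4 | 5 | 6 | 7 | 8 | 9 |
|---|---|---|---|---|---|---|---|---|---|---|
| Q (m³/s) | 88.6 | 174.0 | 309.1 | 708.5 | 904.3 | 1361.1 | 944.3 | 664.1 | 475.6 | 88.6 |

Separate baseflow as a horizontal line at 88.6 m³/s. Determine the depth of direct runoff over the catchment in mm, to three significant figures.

Direct runoff: 0.0, 85.4, 220.5, 619.9, 815.7, 1272.5, 855.7, 575.5, 387.0, 0.0 m³/s; ΣQ_DR = 4832 m³/s.
V = ΣQ_DR · Δt = 4832 × 3600 s = 1.740 × 10^7 m³.
Over A = 429 km², depth = V / A = 40.5 mm.

d ≈ 40.5 mm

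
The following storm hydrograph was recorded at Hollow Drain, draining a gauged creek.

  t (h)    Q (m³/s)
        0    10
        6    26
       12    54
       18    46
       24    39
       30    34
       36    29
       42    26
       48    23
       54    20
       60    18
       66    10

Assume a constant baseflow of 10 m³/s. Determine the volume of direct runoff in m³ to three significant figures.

Direct-runoff ordinates (Q − Q_b): 0.0, 16.0, 44.0, 36.0, 29.0, 24.0, 19.0, 16.0, 13.0, 10.0, 8.0, 0.0 m³/s.
ΣQ_DR = 215.0 m³/s.
With Δt = 6 h = 21600 s, V = ΣQ_DR · Δt = 215.0 × 21600 = 4.64 × 10^6 m³.

V ≈ 4.64 × 10^6 m³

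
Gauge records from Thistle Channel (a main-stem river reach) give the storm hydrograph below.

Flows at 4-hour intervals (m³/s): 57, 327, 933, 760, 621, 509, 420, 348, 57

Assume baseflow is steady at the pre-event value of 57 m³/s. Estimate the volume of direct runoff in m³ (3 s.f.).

Direct-runoff ordinates (Q − Q_b): 0.0, 270.0, 876.0, 703.0, 564.0, 452.0, 363.0, 291.0, 0.0 m³/s.
ΣQ_DR = 3519 m³/s.
With Δt = 4 h = 14400 s, V = ΣQ_DR · Δt = 3519 × 14400 = 5.07 × 10^7 m³.

V ≈ 5.07 × 10^7 m³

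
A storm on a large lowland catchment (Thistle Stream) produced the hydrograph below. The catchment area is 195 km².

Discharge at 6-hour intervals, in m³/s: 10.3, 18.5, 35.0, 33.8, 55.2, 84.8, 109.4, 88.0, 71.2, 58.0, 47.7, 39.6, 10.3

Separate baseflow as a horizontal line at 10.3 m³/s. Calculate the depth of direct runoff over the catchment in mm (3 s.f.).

Direct runoff: 0.0, 8.2, 24.7, 23.5, 44.9, 74.5, 99.1, 77.7, 60.9, 47.7, 37.4, 29.3, 0.0 m³/s; ΣQ_DR = 527.9 m³/s.
V = ΣQ_DR · Δt = 527.9 × 21600 s = 1.140 × 10^7 m³.
Over A = 195 km², depth = V / A = 58.5 mm.

d ≈ 58.5 mm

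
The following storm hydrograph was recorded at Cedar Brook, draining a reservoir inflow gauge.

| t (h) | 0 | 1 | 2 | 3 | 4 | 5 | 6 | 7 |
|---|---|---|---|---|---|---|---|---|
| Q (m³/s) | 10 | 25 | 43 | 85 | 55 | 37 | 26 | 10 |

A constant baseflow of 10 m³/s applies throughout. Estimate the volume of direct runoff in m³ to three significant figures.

Direct-runoff ordinates (Q − Q_b): 0.0, 15.0, 33.0, 75.0, 45.0, 27.0, 16.0, 0.0 m³/s.
ΣQ_DR = 211.0 m³/s.
With Δt = 1 h = 3600 s, V = ΣQ_DR · Δt = 211.0 × 3600 = 7.60 × 10^5 m³.

V ≈ 7.60 × 10^5 m³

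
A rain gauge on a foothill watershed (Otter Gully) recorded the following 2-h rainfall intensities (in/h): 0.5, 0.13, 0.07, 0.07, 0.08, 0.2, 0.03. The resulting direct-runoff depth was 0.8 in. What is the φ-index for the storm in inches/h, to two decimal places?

φ ≈ 0.15 in/h

Only the 2 blocks with intensity above φ contribute runoff: 0.5, 0.2 in/h.
Σ(I−φ)·Δt = d  ⇒  (0.5+0.2 − 2φ)·2 = 0.8
φ = (0.7000 − 0.8/2) / 2 = 0.15 in/h.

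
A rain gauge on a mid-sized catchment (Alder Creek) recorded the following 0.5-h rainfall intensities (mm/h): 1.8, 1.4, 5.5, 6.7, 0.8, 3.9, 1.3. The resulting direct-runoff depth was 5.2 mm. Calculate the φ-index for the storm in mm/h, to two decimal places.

Only the 3 blocks with intensity above φ contribute runoff: 5.5, 6.7, 3.9 mm/h.
Σ(I−φ)·Δt = d  ⇒  (5.5+6.7+3.9 − 3φ)·0.5 = 5.2
φ = (16.10 − 5.2/0.5) / 3 = 1.90 mm/h.

φ ≈ 1.90 mm/h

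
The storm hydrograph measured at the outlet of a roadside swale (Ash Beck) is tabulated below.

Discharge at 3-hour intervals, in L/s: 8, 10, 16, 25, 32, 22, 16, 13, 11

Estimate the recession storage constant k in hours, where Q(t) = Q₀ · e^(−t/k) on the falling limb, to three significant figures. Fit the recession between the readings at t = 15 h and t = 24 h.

On the falling limb, Q drops from 22 to 11 L/s between t = 15 h and t = 24 h (Δt = 9 h).
k = −Δt / ln(Q₂/Q₁) = −9 / ln(11/22) = 13.0 h.

k ≈ 13.0 h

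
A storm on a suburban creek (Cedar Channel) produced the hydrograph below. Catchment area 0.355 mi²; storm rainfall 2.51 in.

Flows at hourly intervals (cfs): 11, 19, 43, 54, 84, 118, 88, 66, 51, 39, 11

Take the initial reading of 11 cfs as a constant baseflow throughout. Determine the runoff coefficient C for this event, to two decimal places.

C ≈ 0.81

ΣQ_DR = 463.0 cfs; V = ΣQ_DR·Δt = 1.667 × 10^6 ft³.
Runoff depth d = V / A = 2.021 in.
C = d / P = 2.021 / 2.51 = 0.81.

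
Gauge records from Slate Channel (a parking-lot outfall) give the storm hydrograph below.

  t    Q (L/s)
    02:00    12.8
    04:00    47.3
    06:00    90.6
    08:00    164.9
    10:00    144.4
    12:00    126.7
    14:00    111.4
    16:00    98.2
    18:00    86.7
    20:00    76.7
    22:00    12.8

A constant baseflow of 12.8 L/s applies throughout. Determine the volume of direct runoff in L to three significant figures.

V ≈ 5.99 × 10^6 L

Direct-runoff ordinates (Q − Q_b): 0.0, 34.5, 77.8, 152.1, 131.6, 113.9, 98.6, 85.4, 73.9, 63.9, 0.0 L/s.
ΣQ_DR = 831.7 L/s.
With Δt = 2 h = 7200 s, V = ΣQ_DR · Δt = 831.7 × 7200 = 5.99 × 10^6 L.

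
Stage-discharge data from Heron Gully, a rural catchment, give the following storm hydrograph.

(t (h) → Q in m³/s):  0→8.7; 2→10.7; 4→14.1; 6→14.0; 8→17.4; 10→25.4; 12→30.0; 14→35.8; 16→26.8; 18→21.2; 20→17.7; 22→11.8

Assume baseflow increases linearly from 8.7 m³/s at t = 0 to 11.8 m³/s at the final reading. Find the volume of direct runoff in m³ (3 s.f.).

V ≈ 7.96 × 10^5 m³

Direct-runoff ordinates (Q − Q_b): 0.00, 1.72, 4.84, 4.45, 7.57, 15.29, 19.61, 25.13, 15.85, 9.96, 6.18, 0.00 m³/s.
ΣQ_DR = 110.6 m³/s.
With Δt = 2 h = 7200 s, V = ΣQ_DR · Δt = 110.6 × 7200 = 7.96 × 10^5 m³.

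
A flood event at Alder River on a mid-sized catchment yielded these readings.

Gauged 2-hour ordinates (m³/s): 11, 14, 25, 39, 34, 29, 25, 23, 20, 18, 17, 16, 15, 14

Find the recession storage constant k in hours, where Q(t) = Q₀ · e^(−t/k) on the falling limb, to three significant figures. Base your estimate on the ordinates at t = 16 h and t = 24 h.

On the falling limb, Q drops from 20 to 15 m³/s between t = 16 h and t = 24 h (Δt = 8 h).
k = −Δt / ln(Q₂/Q₁) = −8 / ln(15/20) = 27.8 h.

k ≈ 27.8 h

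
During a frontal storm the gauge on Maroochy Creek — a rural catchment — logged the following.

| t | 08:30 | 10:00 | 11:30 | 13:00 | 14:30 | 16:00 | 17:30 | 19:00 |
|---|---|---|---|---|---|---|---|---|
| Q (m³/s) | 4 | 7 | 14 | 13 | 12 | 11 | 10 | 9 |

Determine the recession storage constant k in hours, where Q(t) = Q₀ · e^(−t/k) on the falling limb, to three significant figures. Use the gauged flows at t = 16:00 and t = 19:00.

k ≈ 14.9 h

On the falling limb, Q drops from 11 to 9 m³/s between t = 16:00 and t = 19:00 (Δt = 3 h).
k = −Δt / ln(Q₂/Q₁) = −3 / ln(9/11) = 14.9 h.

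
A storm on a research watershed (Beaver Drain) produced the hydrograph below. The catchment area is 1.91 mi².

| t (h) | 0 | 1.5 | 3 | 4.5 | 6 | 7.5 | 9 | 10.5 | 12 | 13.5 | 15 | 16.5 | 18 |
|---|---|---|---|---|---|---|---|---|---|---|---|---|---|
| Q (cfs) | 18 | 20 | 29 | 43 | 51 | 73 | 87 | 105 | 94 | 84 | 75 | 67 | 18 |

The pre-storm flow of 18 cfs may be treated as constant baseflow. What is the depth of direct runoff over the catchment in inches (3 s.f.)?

d ≈ 0.645 in

Direct runoff: 0.0, 2.0, 11.0, 25.0, 33.0, 55.0, 69.0, 87.0, 76.0, 66.0, 57.0, 49.0, 0.0 cfs; ΣQ_DR = 530.0 cfs.
V = ΣQ_DR · Δt = 530.0 × 5400 s = 2.862 × 10^6 ft³.
Over A = 1.91 mi², depth = V / A = 0.645 in.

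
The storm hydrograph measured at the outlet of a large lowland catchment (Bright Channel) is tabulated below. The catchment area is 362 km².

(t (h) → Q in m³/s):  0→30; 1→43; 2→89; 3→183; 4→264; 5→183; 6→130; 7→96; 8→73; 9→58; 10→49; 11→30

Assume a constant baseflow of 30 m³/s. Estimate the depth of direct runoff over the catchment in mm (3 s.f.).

d ≈ 8.63 mm

Direct runoff: 0.0, 13.0, 59.0, 153.0, 234.0, 153.0, 100.0, 66.0, 43.0, 28.0, 19.0, 0.0 m³/s; ΣQ_DR = 868.0 m³/s.
V = ΣQ_DR · Δt = 868.0 × 3600 s = 3.125 × 10^6 m³.
Over A = 362 km², depth = V / A = 8.63 mm.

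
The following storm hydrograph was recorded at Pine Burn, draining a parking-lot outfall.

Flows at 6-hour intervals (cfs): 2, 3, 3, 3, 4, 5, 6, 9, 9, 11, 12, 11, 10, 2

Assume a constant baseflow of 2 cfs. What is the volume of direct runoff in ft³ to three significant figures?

Direct-runoff ordinates (Q − Q_b): 0.0, 1.0, 1.0, 1.0, 2.0, 3.0, 4.0, 7.0, 7.0, 9.0, 10.0, 9.0, 8.0, 0.0 cfs.
ΣQ_DR = 62.00 cfs.
With Δt = 6 h = 21600 s, V = ΣQ_DR · Δt = 62.00 × 21600 = 1.34 × 10^6 ft³.

V ≈ 1.34 × 10^6 ft³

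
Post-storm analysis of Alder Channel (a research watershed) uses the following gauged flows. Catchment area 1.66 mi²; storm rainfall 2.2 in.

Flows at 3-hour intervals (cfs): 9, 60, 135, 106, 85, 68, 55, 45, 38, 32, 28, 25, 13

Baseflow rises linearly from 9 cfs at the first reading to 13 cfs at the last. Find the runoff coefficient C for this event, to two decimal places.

C ≈ 0.71

ΣQ_DR = 556.0 cfs; V = ΣQ_DR·Δt = 6.005 × 10^6 ft³.
Runoff depth d = V / A = 1.557 in.
C = d / P = 1.557 / 2.2 = 0.71.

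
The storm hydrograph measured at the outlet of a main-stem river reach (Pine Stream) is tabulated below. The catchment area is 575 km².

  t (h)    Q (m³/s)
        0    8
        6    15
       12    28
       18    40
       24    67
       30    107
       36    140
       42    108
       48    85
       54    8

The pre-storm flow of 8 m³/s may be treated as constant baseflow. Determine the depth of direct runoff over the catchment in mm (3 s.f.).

Direct runoff: 0.0, 7.0, 20.0, 32.0, 59.0, 99.0, 132.0, 100.0, 77.0, 0.0 m³/s; ΣQ_DR = 526.0 m³/s.
V = ΣQ_DR · Δt = 526.0 × 21600 s = 1.136 × 10^7 m³.
Over A = 575 km², depth = V / A = 19.8 mm.

d ≈ 19.8 mm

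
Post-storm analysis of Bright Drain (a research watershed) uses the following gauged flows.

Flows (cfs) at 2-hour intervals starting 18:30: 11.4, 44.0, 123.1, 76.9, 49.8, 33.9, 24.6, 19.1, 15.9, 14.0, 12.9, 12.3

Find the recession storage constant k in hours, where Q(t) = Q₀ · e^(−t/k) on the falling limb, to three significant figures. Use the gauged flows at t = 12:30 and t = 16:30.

k ≈ 30.9 h

On the falling limb, Q drops from 14.0 to 12.3 cfs between t = 12:30 and t = 16:30 (Δt = 4 h).
k = −Δt / ln(Q₂/Q₁) = −4 / ln(12.3/14.0) = 30.9 h.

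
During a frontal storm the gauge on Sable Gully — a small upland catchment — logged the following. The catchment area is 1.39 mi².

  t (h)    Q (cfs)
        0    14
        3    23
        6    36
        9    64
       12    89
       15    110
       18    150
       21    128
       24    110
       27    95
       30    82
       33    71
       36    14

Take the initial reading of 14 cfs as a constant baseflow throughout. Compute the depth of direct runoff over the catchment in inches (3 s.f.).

Direct runoff: 0.0, 9.0, 22.0, 50.0, 75.0, 96.0, 136.0, 114.0, 96.0, 81.0, 68.0, 57.0, 0.0 cfs; ΣQ_DR = 804.0 cfs.
V = ΣQ_DR · Δt = 804.0 × 10800 s = 8.683 × 10^6 ft³.
Over A = 1.39 mi², depth = V / A = 2.69 in.

d ≈ 2.69 in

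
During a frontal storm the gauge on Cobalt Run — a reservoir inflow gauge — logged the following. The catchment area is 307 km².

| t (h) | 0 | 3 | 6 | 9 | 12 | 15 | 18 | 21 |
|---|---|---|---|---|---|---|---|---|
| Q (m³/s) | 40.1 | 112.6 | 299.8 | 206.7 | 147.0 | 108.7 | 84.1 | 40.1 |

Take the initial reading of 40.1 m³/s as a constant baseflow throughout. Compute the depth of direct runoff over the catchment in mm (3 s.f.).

d ≈ 25.3 mm

Direct runoff: 0.0, 72.5, 259.7, 166.6, 106.9, 68.6, 44.0, 0.0 m³/s; ΣQ_DR = 718.3 m³/s.
V = ΣQ_DR · Δt = 718.3 × 10800 s = 7.758 × 10^6 m³.
Over A = 307 km², depth = V / A = 25.3 mm.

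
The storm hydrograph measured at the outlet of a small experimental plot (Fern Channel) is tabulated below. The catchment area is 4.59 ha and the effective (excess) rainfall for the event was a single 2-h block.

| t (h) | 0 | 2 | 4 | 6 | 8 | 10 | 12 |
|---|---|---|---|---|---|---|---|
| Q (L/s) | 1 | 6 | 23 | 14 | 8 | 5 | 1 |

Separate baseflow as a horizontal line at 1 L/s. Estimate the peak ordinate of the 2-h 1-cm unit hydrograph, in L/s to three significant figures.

U_p ≈ 27.5 L/s

Direct runoff: 0.0, 5.0, 22.0, 13.0, 7.0, 4.0, 0.0 L/s; ΣQ_DR = 51.00 L/s, peak = 22.0 L/s.
Runoff depth d = ΣQ_DR·Δt / A = 51.00 × 7200 / (4.59 ha) = 8.000 mm.
The 1-cm UH is the DRH scaled by (10 mm)/d, so U_p = 22.0 × 10/8.000 = 27.5 L/s.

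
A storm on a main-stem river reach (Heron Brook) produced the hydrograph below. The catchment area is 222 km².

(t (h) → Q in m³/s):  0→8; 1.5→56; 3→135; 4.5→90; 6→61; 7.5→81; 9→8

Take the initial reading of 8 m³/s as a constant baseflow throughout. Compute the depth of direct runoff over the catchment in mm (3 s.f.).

d ≈ 9.32 mm

Direct runoff: 0.0, 48.0, 127.0, 82.0, 53.0, 73.0, 0.0 m³/s; ΣQ_DR = 383.0 m³/s.
V = ΣQ_DR · Δt = 383.0 × 5400 s = 2.068 × 10^6 m³.
Over A = 222 km², depth = V / A = 9.32 mm.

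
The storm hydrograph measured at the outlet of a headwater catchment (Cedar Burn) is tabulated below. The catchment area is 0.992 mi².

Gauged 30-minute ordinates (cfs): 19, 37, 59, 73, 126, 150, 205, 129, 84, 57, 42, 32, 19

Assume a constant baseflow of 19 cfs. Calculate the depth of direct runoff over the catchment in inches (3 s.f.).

d ≈ 0.613 in

Direct runoff: 0.0, 18.0, 40.0, 54.0, 107.0, 131.0, 186.0, 110.0, 65.0, 38.0, 23.0, 13.0, 0.0 cfs; ΣQ_DR = 785.0 cfs.
V = ΣQ_DR · Δt = 785.0 × 1800 s = 1.413 × 10^6 ft³.
Over A = 0.992 mi², depth = V / A = 0.613 in.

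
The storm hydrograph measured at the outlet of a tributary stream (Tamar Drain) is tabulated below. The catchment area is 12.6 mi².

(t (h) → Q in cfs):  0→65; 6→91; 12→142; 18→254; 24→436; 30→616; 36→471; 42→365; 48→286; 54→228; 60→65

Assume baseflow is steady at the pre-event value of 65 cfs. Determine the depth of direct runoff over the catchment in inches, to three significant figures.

Direct runoff: 0.0, 26.0, 77.0, 189.0, 371.0, 551.0, 406.0, 300.0, 221.0, 163.0, 0.0 cfs; ΣQ_DR = 2304 cfs.
V = ΣQ_DR · Δt = 2304 × 21600 s = 4.977 × 10^7 ft³.
Over A = 12.6 mi², depth = V / A = 1.70 in.

d ≈ 1.70 in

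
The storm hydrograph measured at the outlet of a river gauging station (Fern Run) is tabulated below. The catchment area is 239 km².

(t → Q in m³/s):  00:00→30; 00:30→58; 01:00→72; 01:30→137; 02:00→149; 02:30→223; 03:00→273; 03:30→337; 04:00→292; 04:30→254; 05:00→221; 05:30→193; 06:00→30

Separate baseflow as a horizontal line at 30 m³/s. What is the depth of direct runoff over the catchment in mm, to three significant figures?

Direct runoff: 0.0, 28.0, 42.0, 107.0, 119.0, 193.0, 243.0, 307.0, 262.0, 224.0, 191.0, 163.0, 0.0 m³/s; ΣQ_DR = 1879 m³/s.
V = ΣQ_DR · Δt = 1879 × 1800 s = 3.382 × 10^6 m³.
Over A = 239 km², depth = V / A = 14.2 mm.

d ≈ 14.2 mm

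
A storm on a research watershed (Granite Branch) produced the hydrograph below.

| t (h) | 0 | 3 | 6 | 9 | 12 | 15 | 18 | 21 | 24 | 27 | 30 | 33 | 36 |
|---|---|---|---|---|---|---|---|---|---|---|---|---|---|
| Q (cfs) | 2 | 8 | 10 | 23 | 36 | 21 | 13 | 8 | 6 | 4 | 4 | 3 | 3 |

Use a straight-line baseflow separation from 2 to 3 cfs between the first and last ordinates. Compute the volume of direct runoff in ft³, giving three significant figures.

Direct-runoff ordinates (Q − Q_b): 0.00, 5.92, 7.83, 20.75, 33.67, 18.58, 10.50, 5.42, 3.33, 1.25, 1.17, 0.08, 0.00 cfs.
ΣQ_DR = 108.5 cfs.
With Δt = 3 h = 10800 s, V = ΣQ_DR · Δt = 108.5 × 10800 = 1.17 × 10^6 ft³.

V ≈ 1.17 × 10^6 ft³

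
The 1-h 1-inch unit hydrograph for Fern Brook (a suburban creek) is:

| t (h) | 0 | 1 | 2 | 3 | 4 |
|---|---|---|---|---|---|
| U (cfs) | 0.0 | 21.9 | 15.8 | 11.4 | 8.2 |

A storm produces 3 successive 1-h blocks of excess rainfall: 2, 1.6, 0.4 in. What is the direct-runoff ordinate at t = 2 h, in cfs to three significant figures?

By discrete convolution, Q_j = Σ (P_i / 1 in) · U_{j−i}.
At t = 2 h (j=2): Q = (2/1)·15.8 + (1.6/1)·21.9 + (0.4/1)·0.0 = 66.6 cfs.

Q ≈ 66.6 cfs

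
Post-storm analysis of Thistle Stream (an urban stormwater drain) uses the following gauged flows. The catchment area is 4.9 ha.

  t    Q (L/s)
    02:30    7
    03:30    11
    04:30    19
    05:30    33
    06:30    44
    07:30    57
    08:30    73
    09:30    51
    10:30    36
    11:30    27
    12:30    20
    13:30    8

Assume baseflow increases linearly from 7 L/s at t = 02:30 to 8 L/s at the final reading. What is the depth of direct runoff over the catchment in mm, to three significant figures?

Direct runoff: 0.00, 3.91, 11.82, 25.73, 36.64, 49.55, 65.45, 43.36, 28.27, 19.18, 12.09, 0.00 L/s; ΣQ_DR = 296.0 L/s.
V = ΣQ_DR · Δt = 296.0 × 3600 s = 1.066 × 10^6 L.
Over A = 4.9 ha, depth = V / A = 21.7 mm.

d ≈ 21.7 mm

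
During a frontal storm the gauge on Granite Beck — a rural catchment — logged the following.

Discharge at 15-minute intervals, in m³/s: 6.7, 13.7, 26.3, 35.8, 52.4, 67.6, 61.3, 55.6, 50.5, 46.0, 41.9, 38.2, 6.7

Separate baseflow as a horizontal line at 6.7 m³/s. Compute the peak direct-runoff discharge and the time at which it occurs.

Subtracting baseflow gives direct-runoff ordinates: 0.0, 7.0, 19.6, 29.1, 45.7, 60.9, 54.6, 48.9, 43.8, 39.3, 35.2, 31.5, 0.0 m³/s.
The maximum is 60.9 m³/s, occurring at the reading for t = 1.25 h.

Q_p = 60.9 m³/s at t = 1.25 h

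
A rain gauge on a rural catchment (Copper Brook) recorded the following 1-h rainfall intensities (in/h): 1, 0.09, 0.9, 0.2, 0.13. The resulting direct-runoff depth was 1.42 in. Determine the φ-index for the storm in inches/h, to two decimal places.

φ ≈ 0.24 in/h

Only the 2 blocks with intensity above φ contribute runoff: 1, 0.9 in/h.
Σ(I−φ)·Δt = d  ⇒  (1+0.9 − 2φ)·1 = 1.42
φ = (1.900 − 1.42/1) / 2 = 0.24 in/h.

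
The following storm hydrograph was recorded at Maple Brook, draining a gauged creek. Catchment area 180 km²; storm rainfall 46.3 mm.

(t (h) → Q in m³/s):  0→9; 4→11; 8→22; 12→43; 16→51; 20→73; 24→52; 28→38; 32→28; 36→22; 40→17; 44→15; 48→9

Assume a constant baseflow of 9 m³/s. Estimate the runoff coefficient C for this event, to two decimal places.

C ≈ 0.47

ΣQ_DR = 273.0 m³/s; V = ΣQ_DR·Δt = 3.931 × 10^6 m³.
Runoff depth d = V / A = 21.84 mm.
C = d / P = 21.84 / 46.3 = 0.47.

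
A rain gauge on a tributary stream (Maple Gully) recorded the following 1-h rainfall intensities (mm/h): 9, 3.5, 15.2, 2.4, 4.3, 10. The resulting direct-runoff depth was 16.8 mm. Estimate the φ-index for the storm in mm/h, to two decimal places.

Only the 3 blocks with intensity above φ contribute runoff: 9, 15.2, 10 mm/h.
Σ(I−φ)·Δt = d  ⇒  (9+15.2+10 − 3φ)·1 = 16.8
φ = (34.20 − 16.8/1) / 3 = 5.80 mm/h.

φ ≈ 5.80 mm/h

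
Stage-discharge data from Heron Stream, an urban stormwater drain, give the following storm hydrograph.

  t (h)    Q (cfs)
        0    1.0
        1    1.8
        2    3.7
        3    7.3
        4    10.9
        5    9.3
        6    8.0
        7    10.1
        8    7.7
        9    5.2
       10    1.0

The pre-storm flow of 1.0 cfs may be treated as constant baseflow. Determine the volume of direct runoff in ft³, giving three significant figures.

Direct-runoff ordinates (Q − Q_b): 0.0, 0.8, 2.7, 6.3, 9.9, 8.3, 7.0, 9.1, 6.7, 4.2, 0.0 cfs.
ΣQ_DR = 55.00 cfs.
With Δt = 1 h = 3600 s, V = ΣQ_DR · Δt = 55.00 × 3600 = 1.98 × 10^5 ft³.

V ≈ 1.98 × 10^5 ft³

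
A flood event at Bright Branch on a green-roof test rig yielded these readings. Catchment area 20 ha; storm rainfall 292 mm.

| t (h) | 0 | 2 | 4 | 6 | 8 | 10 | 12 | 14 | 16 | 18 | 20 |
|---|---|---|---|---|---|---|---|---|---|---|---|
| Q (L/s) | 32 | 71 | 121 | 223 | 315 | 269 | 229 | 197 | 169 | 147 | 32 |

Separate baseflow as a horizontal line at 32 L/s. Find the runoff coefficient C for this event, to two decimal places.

ΣQ_DR = 1453 L/s; V = ΣQ_DR·Δt = 1.046 × 10^7 L.
Runoff depth d = V / A = 52.31 mm.
C = d / P = 52.31 / 292 = 0.18.

C ≈ 0.18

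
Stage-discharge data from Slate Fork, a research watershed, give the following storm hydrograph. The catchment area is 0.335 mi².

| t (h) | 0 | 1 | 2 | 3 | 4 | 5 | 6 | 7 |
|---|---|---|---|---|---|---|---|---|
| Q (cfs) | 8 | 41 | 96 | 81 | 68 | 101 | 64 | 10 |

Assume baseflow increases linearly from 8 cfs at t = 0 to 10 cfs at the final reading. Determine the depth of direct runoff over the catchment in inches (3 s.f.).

d ≈ 1.84 in

Direct runoff: 0.00, 32.71, 87.43, 72.14, 58.86, 91.57, 54.29, 0.00 cfs; ΣQ_DR = 397.0 cfs.
V = ΣQ_DR · Δt = 397.0 × 3600 s = 1.429 × 10^6 ft³.
Over A = 0.335 mi², depth = V / A = 1.84 in.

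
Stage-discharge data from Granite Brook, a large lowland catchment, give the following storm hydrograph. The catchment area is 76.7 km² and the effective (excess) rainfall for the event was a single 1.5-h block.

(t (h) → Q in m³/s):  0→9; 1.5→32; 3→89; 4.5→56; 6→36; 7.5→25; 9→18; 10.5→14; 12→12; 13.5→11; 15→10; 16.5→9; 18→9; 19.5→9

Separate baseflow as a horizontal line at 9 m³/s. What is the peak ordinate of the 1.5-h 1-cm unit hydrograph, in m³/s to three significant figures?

Direct runoff: 0.0, 23.0, 80.0, 47.0, 27.0, 16.0, 9.0, 5.0, 3.0, 2.0, 1.0, 0.0, 0.0, 0.0 m³/s; ΣQ_DR = 213.0 m³/s, peak = 80.0 m³/s.
Runoff depth d = ΣQ_DR·Δt / A = 213.0 × 5400 / (76.7 km²) = 15.00 mm.
The 1-cm UH is the DRH scaled by (10 mm)/d, so U_p = 80.0 × 10/15.00 = 53.3 m³/s.

U_p ≈ 53.3 m³/s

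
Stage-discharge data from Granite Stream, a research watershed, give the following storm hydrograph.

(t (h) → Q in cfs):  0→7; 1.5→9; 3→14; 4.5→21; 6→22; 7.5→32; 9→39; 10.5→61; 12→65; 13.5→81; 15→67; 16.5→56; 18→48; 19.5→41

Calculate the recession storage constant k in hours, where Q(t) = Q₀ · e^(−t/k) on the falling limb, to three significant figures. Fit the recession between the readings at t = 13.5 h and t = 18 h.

On the falling limb, Q drops from 81 to 48 cfs between t = 13.5 h and t = 18 h (Δt = 4.5 h).
k = −Δt / ln(Q₂/Q₁) = −4.5 / ln(48/81) = 8.60 h.

k ≈ 8.60 h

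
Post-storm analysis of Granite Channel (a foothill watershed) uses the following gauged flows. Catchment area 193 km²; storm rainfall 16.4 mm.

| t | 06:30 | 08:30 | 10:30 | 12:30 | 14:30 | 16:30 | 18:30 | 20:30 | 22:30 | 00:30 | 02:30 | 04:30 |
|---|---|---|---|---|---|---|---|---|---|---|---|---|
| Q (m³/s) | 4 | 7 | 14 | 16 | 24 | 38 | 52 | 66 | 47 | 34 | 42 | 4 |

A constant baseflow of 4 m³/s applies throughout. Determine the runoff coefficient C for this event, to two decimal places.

ΣQ_DR = 300.0 m³/s; V = ΣQ_DR·Δt = 2.160 × 10^6 m³.
Runoff depth d = V / A = 11.19 mm.
C = d / P = 11.19 / 16.4 = 0.68.

C ≈ 0.68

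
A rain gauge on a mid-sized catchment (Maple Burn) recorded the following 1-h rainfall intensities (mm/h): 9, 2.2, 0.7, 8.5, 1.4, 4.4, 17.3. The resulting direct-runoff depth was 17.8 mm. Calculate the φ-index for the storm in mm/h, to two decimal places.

φ ≈ 5.67 mm/h

Only the 3 blocks with intensity above φ contribute runoff: 9, 8.5, 17.3 mm/h.
Σ(I−φ)·Δt = d  ⇒  (9+8.5+17.3 − 3φ)·1 = 17.8
φ = (34.80 − 17.8/1) / 3 = 5.67 mm/h.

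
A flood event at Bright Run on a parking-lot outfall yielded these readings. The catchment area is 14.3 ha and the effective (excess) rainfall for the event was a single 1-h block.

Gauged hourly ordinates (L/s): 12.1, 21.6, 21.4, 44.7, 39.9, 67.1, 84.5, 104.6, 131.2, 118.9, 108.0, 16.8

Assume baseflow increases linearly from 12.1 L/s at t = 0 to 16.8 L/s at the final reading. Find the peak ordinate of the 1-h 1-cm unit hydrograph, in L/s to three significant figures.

Direct runoff: 0.00, 9.07, 8.45, 31.32, 26.09, 52.86, 69.84, 89.51, 115.68, 102.95, 91.63, 0.00 L/s; ΣQ_DR = 597.4 L/s, peak = 115.68 L/s.
Runoff depth d = ΣQ_DR·Δt / A = 597.4 × 3600 / (14.3 ha) = 15.04 mm.
The 1-cm UH is the DRH scaled by (10 mm)/d, so U_p = 115.68 × 10/15.04 = 76.9 L/s.

U_p ≈ 76.9 L/s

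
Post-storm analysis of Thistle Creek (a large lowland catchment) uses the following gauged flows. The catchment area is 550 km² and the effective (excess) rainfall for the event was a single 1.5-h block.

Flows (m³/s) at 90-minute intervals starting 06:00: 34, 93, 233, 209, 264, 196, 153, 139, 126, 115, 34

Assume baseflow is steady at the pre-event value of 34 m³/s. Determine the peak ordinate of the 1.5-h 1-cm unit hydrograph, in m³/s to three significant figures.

Direct runoff: 0.0, 59.0, 199.0, 175.0, 230.0, 162.0, 119.0, 105.0, 92.0, 81.0, 0.0 m³/s; ΣQ_DR = 1222 m³/s, peak = 230.0 m³/s.
Runoff depth d = ΣQ_DR·Δt / A = 1222 × 5400 / (550 km²) = 12.00 mm.
The 1-cm UH is the DRH scaled by (10 mm)/d, so U_p = 230.0 × 10/12.00 = 192 m³/s.

U_p ≈ 192 m³/s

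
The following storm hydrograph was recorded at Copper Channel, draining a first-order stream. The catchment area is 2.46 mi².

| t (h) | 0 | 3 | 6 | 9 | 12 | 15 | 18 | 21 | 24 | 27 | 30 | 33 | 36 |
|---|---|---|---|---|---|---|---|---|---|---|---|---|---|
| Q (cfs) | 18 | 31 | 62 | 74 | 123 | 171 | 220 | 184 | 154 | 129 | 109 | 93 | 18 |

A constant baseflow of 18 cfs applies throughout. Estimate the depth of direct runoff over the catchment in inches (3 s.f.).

d ≈ 2.18 in

Direct runoff: 0.0, 13.0, 44.0, 56.0, 105.0, 153.0, 202.0, 166.0, 136.0, 111.0, 91.0, 75.0, 0.0 cfs; ΣQ_DR = 1152 cfs.
V = ΣQ_DR · Δt = 1152 × 10800 s = 1.244 × 10^7 ft³.
Over A = 2.46 mi², depth = V / A = 2.18 in.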